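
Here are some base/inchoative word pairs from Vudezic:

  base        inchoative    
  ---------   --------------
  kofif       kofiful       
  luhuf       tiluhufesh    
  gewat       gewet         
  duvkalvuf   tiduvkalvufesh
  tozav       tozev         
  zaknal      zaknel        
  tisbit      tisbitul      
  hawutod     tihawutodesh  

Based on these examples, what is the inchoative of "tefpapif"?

tefpapiful

tisbit and gewat both end in -t yet inflect differently (tisbitul, gewet), so the final letter is not what conditions the rule; the last vowel is.
"tefpapif" has last vowel 'i'. The stems whose last vowel is 'i' (kofif → kofiful, tisbit → tisbitul) add -ul.
The other patterns: stems whose last vowel is 'a' change the last vowel to 'e'; stems whose last vowel is 'o' or 'u' add ti- … -esh around the stem.
So tefpapif → tefpapiful.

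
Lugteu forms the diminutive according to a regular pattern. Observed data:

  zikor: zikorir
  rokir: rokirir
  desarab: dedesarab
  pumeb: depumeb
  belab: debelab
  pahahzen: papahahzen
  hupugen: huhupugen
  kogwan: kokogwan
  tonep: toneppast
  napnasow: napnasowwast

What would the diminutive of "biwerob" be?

debiwerob

pumeb and pahahzen both have last vowel 'e' yet inflect differently (depumeb, papahahzen), so the last vowel is not what conditions the rule; the final letter is.
"biwerob" ends in -b. The stems ending in -b (desarab → dedesarab, pumeb → depumeb, belab → debelab) add the prefix de-.
So biwerob → debiwerob.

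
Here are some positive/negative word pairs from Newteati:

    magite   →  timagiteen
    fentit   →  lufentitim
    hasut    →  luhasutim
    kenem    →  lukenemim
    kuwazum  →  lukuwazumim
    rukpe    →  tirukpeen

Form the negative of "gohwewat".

lugohwewatim

rukpe and kenem both have last vowel 'e' yet inflect differently (tirukpeen, lukenemim), so the last vowel is not what conditions the rule; the final letter is.
"gohwewat" ends in -t. The stems ending in -t (hasut → luhasutim, fentit → lufentitim) add lu- … -im around the stem.
So gohwewat → lugohwewatim.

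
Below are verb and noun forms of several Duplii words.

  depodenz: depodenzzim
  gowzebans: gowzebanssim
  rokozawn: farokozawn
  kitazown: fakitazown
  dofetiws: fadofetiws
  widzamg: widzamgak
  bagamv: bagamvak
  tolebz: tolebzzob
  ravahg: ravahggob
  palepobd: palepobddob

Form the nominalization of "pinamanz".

pinamanzzim

gowzebans and dofetiws both end in -s yet inflect differently (gowzebanssim, fadofetiws), so the final letter is not what conditions the rule; the second-to-last letter is.
"pinamanz" has second-to-last letter 'n'. The stems whose second-to-last letter is 'n' (depodenz → depodenzzim, gowzebans → gowzebanssim) double the final consonant and add -im.
So pinamanz → pinamanzzim.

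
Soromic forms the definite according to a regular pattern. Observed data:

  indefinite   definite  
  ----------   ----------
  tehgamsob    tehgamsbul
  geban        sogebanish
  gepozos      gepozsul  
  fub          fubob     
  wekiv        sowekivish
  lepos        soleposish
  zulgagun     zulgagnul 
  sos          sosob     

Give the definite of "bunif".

sobunifish

sos and lepos both end in -s yet inflect differently (sosob, soleposish), so the final letter is not what conditions the rule; the number of vowels is.
"bunif" has 2 vowels. The stems with 2 vowels (lepos → soleposish, wekiv → sowekivish, geban → sogebanish) add so- … -ish around the stem.
The other patterns: stems with 1 vowel add -ob; stems with 3 vowels delete the last vowel and add -ul.
So bunif → sobunifish.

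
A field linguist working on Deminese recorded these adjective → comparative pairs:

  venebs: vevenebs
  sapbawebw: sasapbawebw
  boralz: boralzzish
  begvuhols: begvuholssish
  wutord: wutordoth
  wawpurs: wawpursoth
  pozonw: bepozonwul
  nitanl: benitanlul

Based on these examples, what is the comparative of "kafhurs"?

kafhursoth

venebs and begvuhols both end in -s yet inflect differently (vevenebs, begvuholssish), so the final letter is not what conditions the rule; the second-to-last letter is.
"kafhurs" has second-to-last letter 'r'. The stems whose second-to-last letter is 'r' (wutord → wutordoth, wawpurs → wawpursoth) add -oth.
So kafhurs → kafhursoth.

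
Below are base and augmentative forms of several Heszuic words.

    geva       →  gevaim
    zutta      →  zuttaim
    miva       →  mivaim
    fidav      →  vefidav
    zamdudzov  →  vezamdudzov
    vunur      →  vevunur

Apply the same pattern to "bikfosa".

bikfosaim

fidav and miva both have last vowel 'a' yet inflect differently (vefidav, mivaim), so the last vowel is not what conditions the rule; the final letter is.
"bikfosa" ends in -a. The stems ending in -a (miva → mivaim, geva → gevaim, zutta → zuttaim) add -im.
The other pattern: stems ending in -r or -v add the prefix ve-.
So bikfosa → bikfosaim.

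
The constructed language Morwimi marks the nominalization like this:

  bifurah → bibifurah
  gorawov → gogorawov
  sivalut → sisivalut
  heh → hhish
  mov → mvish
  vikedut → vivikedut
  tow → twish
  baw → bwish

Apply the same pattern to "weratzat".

weweratzat

heh and bifurah both end in -h yet inflect differently (hhish, bibifurah), so the final letter is not what conditions the rule; the number of vowels is.
"weratzat" has 3 vowels. The stems with 3 vowels (bifurah → bibifurah, vikedut → vivikedut, sivalut → sisivalut) repeat the first consonant+vowel as a prefix.
So weratzat → weweratzat.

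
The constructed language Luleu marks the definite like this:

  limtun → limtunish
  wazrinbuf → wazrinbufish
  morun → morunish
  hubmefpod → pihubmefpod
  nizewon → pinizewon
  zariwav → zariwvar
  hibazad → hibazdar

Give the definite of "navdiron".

limtun and nizewon both end in -n yet inflect differently (limtunish, pinizewon), so the final letter is not what conditions the rule; the last vowel is.
"navdiron" has last vowel 'o'. The stems whose last vowel is 'o' (hubmefpod → pihubmefpod, nizewon → pinizewon) add the prefix pi-.
The other patterns: stems whose last vowel is 'u' add -ish; stems whose last vowel is 'a' delete the last vowel and add -ar.
So navdiron → pinavdiron.

pinavdiron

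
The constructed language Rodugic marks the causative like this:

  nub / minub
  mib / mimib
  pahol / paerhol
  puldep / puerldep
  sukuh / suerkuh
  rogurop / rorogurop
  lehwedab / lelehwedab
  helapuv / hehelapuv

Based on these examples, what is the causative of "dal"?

puldep and rogurop both end in -p yet inflect differently (puerldep, rorogurop), so the final letter is not what conditions the rule; the number of vowels is.
"dal" has 1 vowel. The stems with 1 vowel (nub → minub, mib → mimib) add the prefix mi-.
So dal → midal.

midal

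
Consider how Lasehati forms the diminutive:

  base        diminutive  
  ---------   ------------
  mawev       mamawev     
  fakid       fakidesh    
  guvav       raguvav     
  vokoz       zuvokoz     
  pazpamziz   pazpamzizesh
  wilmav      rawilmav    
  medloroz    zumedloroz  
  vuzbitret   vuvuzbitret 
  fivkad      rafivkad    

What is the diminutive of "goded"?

gogoded

pazpamziz and vokoz both end in -z yet inflect differently (pazpamzizesh, zuvokoz), so the final letter is not what conditions the rule; the last vowel is.
"goded" has last vowel 'e'. The stems whose last vowel is 'e' (mawev → mamawev, vuzbitret → vuvuzbitret) repeat the first consonant+vowel as a prefix.
The other patterns: stems whose last vowel is 'i' add -esh; stems whose last vowel is 'o' add the prefix zu-; stems whose last vowel is 'a' add the prefix ra-.
So goded → gogoded.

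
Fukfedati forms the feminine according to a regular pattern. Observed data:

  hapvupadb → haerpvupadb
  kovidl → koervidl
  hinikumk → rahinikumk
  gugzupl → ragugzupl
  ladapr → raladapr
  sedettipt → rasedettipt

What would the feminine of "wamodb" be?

kovidl and gugzupl both end in -l yet inflect differently (koervidl, ragugzupl), so the final letter is not what conditions the rule; the second-to-last letter is.
"wamodb" has second-to-last letter 'd'. The stems whose second-to-last letter is 'd' (hapvupadb → haerpvupadb, kovidl → koervidl) insert -er- after the first vowel.
The other pattern: stems whose second-to-last letter is 'm' or 'p' add the prefix ra-.
So wamodb → waermodb.

waermodb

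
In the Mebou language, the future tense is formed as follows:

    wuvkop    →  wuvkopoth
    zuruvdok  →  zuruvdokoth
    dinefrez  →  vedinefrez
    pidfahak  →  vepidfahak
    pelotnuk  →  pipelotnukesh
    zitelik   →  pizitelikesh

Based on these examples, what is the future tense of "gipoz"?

zuruvdok and pidfahak both end in -k yet inflect differently (zuruvdokoth, vepidfahak), so the final letter is not what conditions the rule; the last vowel is.
"gipoz" has last vowel 'o'. The stems whose last vowel is 'o' (wuvkop → wuvkopoth, zuruvdok → zuruvdokoth) add -oth.
The other patterns: stems whose last vowel is 'a' or 'e' add the prefix ve-; stems whose last vowel is 'i' or 'u' add pi- … -esh around the stem.
So gipoz → gipozoth.

gipozoth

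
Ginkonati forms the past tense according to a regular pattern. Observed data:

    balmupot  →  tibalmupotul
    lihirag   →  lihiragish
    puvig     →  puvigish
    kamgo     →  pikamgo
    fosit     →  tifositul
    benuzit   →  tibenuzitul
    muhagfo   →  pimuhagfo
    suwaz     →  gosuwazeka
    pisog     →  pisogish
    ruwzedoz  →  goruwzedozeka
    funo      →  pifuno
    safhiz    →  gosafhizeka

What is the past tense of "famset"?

tifamsetul

pisog and balmupot both have last vowel 'o' yet inflect differently (pisogish, tibalmupotul), so the last vowel is not what conditions the rule; the final letter is.
"famset" ends in -t. The stems ending in -t (balmupot → tibalmupotul, benuzit → tibenuzitul, fosit → tifositul) add ti- … -ul around the stem.
So famset → tifamsetul.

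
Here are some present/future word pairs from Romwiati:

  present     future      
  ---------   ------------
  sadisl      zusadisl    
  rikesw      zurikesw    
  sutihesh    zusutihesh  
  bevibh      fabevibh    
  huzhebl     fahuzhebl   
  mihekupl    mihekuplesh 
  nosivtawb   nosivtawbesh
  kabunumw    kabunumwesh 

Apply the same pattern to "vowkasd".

zuvowkasd

sutihesh and bevibh both end in -h yet inflect differently (zusutihesh, fabevibh), so the final letter is not what conditions the rule; the second-to-last letter is.
"vowkasd" has second-to-last letter 's'. The stems whose second-to-last letter is 's' (sadisl → zusadisl, rikesw → zurikesw, sutihesh → zusutihesh) add the prefix zu-.
So vowkasd → zuvowkasd.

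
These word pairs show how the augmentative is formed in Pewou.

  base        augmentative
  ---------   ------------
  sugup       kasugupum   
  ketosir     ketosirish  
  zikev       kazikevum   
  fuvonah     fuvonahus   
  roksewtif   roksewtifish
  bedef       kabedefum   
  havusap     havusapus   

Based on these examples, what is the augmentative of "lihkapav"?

havusap and sugup both end in -p yet inflect differently (havusapus, kasugupum), so the final letter is not what conditions the rule; the last vowel is.
"lihkapav" has last vowel 'a'. The stems whose last vowel is 'a' (havusap → havusapus, fuvonah → fuvonahus) add -us.
The other patterns: stems whose last vowel is 'i' add -ish; stems whose last vowel is 'e' or 'u' add ka- … -um around the stem.
So lihkapav → lihkapavus.

lihkapavus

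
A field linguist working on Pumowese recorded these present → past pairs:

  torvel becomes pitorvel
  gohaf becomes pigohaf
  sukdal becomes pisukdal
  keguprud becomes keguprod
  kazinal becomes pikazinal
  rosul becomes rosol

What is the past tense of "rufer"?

pirufer

"rufer" has last vowel 'e'. The one such stem in the data (torvel → pitorvel) adds the prefix pi-, so the same rule applies.
So rufer → pirufer.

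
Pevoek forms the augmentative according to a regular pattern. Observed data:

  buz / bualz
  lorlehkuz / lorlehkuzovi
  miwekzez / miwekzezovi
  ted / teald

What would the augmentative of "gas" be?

miwekzez and buz both end in -z yet inflect differently (miwekzezovi, bualz), so the final letter is not what conditions the rule; the number of vowels is.
"gas" has 1 vowel. The stems with 1 vowel (buz → bualz, ted → teald) insert -al- after the first vowel.
The other pattern: stems with 3 vowels add -ovi.
So gas → gaals.

gaals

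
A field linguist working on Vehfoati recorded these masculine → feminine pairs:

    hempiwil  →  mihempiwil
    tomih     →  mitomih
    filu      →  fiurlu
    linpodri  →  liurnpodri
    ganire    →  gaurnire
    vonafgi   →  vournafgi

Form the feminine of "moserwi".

"moserwi" ends in a vowel. The stems ending in a vowel (filu → fiurlu, linpodri → liurnpodri, ganire → gaurnire) insert -ur- after the first vowel.
So moserwi → mourserwi.

mourserwi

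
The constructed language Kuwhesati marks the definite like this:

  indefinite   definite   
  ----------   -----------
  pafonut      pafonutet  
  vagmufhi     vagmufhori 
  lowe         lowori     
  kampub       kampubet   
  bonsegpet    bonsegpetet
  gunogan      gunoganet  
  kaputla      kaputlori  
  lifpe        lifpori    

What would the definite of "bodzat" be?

lifpe and bonsegpet both have last vowel 'e' yet inflect differently (lifpori, bonsegpetet), so the last vowel is not what conditions the rule; whether the stem ends in a vowel or a consonant is.
"bodzat" ends in a consonant. The stems ending in a consonant (bonsegpet → bonsegpetet, gunogan → gunoganet, kampub → kampubet) add -et.
So bodzat → bodzatet.

bodzatet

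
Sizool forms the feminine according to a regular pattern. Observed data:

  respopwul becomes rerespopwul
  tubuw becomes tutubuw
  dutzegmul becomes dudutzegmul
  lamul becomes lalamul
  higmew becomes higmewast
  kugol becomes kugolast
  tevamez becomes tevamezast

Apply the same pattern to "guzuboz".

guzubozast

tubuw and higmew both end in -w yet inflect differently (tutubuw, higmewast), so the final letter is not what conditions the rule; the last vowel is.
"guzuboz" has last vowel 'o'. The one such stem in the data (kugol → kugolast) adds -ast, so the same rule applies.
So guzuboz → guzubozast.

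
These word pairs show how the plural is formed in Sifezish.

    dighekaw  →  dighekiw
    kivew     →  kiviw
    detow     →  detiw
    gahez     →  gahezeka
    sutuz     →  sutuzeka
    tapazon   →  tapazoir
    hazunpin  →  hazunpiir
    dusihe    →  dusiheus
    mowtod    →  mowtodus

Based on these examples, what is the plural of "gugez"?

gugezeka

kivew and gahez both have last vowel 'e' yet inflect differently (kiviw, gahezeka), so the last vowel is not what conditions the rule; the final letter is.
"gugez" ends in -z. The stems ending in -z (gahez → gahezeka, sutuz → sutuzeka) add -eka.
So gugez → gugezeka.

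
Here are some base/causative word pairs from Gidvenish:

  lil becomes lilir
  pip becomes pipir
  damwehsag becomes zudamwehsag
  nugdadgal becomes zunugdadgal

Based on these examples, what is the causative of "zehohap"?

zuzehohap

lil and nugdadgal both end in -l yet inflect differently (lilir, zunugdadgal), so the final letter is not what conditions the rule; the number of vowels is.
"zehohap" has 3 vowels. The stems with 3 vowels (damwehsag → zudamwehsag, nugdadgal → zunugdadgal) add the prefix zu-.
So zehohap → zuzehohap.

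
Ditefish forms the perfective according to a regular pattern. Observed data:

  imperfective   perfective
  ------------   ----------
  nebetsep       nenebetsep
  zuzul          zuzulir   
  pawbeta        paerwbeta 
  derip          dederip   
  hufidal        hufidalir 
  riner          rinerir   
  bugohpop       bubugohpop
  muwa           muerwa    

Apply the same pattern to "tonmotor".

tonmotorir

"tonmotor" ends in -r. The one such stem in the data (riner → rinerir) adds -ir, so the same rule applies.
The other patterns: stems ending in -a insert -er- after the first vowel; stems ending in -p repeat the first consonant+vowel as a prefix.
So tonmotor → tonmotorir.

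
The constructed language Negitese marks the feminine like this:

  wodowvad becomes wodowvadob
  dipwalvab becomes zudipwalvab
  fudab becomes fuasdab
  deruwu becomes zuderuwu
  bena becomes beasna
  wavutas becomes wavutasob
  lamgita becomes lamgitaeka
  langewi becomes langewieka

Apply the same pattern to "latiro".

"latiro" begins with l-. The stems beginning with l- (lamgita → lamgitaeka, langewi → langewieka) add -eka.
The other patterns: stems beginning with d- add the prefix zu-; stems beginning with w- add -ob; stems beginning with b- or f- insert -as- after the first vowel.
So latiro → latiroeka.

latiroeka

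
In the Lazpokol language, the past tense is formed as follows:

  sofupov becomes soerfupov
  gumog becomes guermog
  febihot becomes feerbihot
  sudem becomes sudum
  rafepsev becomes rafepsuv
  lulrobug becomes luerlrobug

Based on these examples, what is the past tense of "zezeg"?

sofupov and rafepsev both end in -v yet inflect differently (soerfupov, rafepsuv), so the final letter is not what conditions the rule; the last vowel is.
"zezeg" has last vowel 'e'. The stems whose last vowel is 'e' (sudem → sudum, rafepsev → rafepsuv) change the last vowel to 'u'.
The other pattern: stems whose last vowel is 'o' or 'u' insert -er- after the first vowel.
So zezeg → zezug.

zezug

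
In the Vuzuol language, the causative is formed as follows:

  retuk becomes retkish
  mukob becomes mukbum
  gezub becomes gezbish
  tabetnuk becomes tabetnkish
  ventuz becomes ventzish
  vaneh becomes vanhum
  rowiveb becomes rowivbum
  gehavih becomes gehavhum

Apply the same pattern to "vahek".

vahkum

gezub and rowiveb both end in -b yet inflect differently (gezbish, rowivbum), so the final letter is not what conditions the rule; the last vowel is.
"vahek" has last vowel 'e'. The stems whose last vowel is 'e' (rowiveb → rowivbum, vaneh → vanhum) delete the last vowel and add -um.
The other pattern: stems whose last vowel is 'u' delete the last vowel and add -ish.
So vahek → vahkum.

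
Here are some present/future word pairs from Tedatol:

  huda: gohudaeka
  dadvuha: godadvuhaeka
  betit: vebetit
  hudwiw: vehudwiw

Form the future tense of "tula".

huda and hudwiw both begin with h- yet inflect differently (gohudaeka, vehudwiw), so the first letter is not what conditions the rule; whether the stem ends in a vowel or a consonant is.
"tula" ends in a vowel. The stems ending in a vowel (huda → gohudaeka, dadvuha → godadvuhaeka) add go- … -eka around the stem.
So tula → gotulaeka.

gotulaeka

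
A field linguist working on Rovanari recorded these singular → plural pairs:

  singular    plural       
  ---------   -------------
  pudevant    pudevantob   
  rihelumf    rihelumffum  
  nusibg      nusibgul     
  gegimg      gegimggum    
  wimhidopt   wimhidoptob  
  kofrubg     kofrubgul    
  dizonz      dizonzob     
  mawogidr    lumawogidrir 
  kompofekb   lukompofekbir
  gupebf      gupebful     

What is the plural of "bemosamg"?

"bemosamg" has second-to-last letter 'm'. The stems whose second-to-last letter is 'm' (rihelumf → rihelumffum, gegimg → gegimggum) double the final consonant and add -um.
So bemosamg → bemosamggum.

bemosamggum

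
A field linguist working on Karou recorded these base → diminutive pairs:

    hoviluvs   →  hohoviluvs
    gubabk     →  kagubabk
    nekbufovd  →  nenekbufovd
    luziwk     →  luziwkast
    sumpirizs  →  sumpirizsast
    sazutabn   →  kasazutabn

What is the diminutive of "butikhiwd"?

"butikhiwd" has second-to-last letter 'w'. The one such stem in the data (luziwk → luziwkast) adds -ast, so the same rule applies.
The other patterns: stems whose second-to-last letter is 'v' repeat the first consonant+vowel as a prefix; stems whose second-to-last letter is 'b' add the prefix ka-.
So butikhiwd → butikhiwdast.

butikhiwdast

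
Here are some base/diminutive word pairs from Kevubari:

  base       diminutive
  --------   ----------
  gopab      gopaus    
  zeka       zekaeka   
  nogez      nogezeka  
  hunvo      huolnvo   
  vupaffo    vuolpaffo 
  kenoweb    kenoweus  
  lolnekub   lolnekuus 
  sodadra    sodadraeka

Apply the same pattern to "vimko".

violmko

gopab and zeka both have last vowel 'a' yet inflect differently (gopaus, zekaeka), so the last vowel is not what conditions the rule; the final letter is.
"vimko" ends in -o. The stems ending in -o (vupaffo → vuolpaffo, hunvo → huolnvo) insert -ol- after the first vowel.
The other patterns: stems ending in -b drop the final letter and add -us; stems ending in -a or -z add -eka.
So vimko → violmko.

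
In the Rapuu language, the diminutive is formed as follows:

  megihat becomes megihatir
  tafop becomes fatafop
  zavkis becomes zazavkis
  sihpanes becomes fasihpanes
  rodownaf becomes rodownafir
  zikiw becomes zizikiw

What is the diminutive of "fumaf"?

sihpanes and zavkis both end in -s yet inflect differently (fasihpanes, zazavkis), so the final letter is not what conditions the rule; the last vowel is.
"fumaf" has last vowel 'a'. The stems whose last vowel is 'a' (megihat → megihatir, rodownaf → rodownafir) add -ir.
So fumaf → fumafir.

fumafir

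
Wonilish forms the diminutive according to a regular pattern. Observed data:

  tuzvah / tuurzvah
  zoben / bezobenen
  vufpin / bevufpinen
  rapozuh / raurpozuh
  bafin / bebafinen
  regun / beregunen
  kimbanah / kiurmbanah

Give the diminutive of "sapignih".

saurpignih

rapozuh and regun both have last vowel 'u' yet inflect differently (raurpozuh, beregunen), so the last vowel is not what conditions the rule; the final letter is.
"sapignih" ends in -h. The stems ending in -h (rapozuh → raurpozuh, tuzvah → tuurzvah, kimbanah → kiurmbanah) insert -ur- after the first vowel.
The other pattern: stems ending in -n add be- … -en around the stem.
So sapignih → saurpignih.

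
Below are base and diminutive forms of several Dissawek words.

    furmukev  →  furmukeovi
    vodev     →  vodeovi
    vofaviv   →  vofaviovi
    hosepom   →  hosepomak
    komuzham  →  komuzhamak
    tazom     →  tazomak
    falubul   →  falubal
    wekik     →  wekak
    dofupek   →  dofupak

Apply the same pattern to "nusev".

nuseovi

vofaviv and wekik both have last vowel 'i' yet inflect differently (vofaviovi, wekak), so the last vowel is not what conditions the rule; the final letter is.
"nusev" ends in -v. The stems ending in -v (furmukev → furmukeovi, vodev → vodeovi, vofaviv → vofaviovi) drop the final letter and add -ovi.
So nusev → nuseovi.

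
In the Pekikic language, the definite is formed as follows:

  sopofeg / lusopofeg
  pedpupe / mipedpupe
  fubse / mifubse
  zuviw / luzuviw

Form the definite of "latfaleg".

lulatfaleg

pedpupe and sopofeg both have last vowel 'e' yet inflect differently (mipedpupe, lusopofeg), so the last vowel is not what conditions the rule; the final letter is.
"latfaleg" ends in -g. The one such stem in the data (sopofeg → lusopofeg) adds the prefix lu-, so the same rule applies.
So latfaleg → lulatfaleg.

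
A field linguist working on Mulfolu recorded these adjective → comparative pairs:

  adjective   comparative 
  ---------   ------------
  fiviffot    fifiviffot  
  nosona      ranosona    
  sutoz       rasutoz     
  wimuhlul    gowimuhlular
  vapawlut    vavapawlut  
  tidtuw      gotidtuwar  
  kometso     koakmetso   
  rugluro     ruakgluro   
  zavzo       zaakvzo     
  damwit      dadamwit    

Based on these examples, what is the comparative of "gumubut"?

sutoz and zavzo both have last vowel 'o' yet inflect differently (rasutoz, zaakvzo), so the last vowel is not what conditions the rule; the final letter is.
"gumubut" ends in -t. The stems ending in -t (fiviffot → fifiviffot, vapawlut → vavapawlut, damwit → dadamwit) repeat the first consonant+vowel as a prefix.
The other patterns: stems ending in -a or -z add the prefix ra-; stems ending in -o insert -ak- after the first vowel; stems ending in -l or -w add go- … -ar around the stem.
So gumubut → gugumubut.

gugumubut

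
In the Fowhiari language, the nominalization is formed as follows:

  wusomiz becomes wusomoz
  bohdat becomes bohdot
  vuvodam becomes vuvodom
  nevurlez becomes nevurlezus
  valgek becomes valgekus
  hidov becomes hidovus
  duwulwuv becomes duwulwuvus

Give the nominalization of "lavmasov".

lavmasovus

wusomiz and nevurlez both end in -z yet inflect differently (wusomoz, nevurlezus), so the final letter is not what conditions the rule; the last vowel is.
"lavmasov" has last vowel 'o'. The one such stem in the data (hidov → hidovus) adds -us, so the same rule applies.
The other pattern: stems whose last vowel is 'a' or 'i' change the last vowel to 'o'.
So lavmasov → lavmasovus.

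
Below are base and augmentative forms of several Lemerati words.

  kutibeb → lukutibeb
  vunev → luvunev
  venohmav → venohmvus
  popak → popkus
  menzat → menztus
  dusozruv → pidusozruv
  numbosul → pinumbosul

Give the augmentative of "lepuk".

vunev and venohmav both end in -v yet inflect differently (luvunev, venohmvus), so the final letter is not what conditions the rule; the last vowel is.
"lepuk" has last vowel 'u'. The stems whose last vowel is 'u' (dusozruv → pidusozruv, numbosul → pinumbosul) add the prefix pi-.
The other patterns: stems whose last vowel is 'e' add the prefix lu-; stems whose last vowel is 'a' delete the last vowel and add -us.
So lepuk → pilepuk.

pilepuk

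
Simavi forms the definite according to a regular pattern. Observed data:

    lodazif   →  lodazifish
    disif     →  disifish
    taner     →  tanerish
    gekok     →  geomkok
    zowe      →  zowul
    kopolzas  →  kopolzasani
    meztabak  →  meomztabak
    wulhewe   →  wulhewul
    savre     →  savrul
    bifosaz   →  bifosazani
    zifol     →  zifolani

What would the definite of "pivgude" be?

pivgudul

taner and savre both have last vowel 'e' yet inflect differently (tanerish, savrul), so the last vowel is not what conditions the rule; the final letter is.
"pivgude" ends in -e. The stems ending in -e (savre → savrul, zowe → zowul, wulhewe → wulhewul) drop the final letter and add -ul.
The other patterns: stems ending in -f or -r add -ish; stems ending in -k insert -om- after the first vowel; stems ending in -l, -s or -z add -ani.
So pivgude → pivgudul.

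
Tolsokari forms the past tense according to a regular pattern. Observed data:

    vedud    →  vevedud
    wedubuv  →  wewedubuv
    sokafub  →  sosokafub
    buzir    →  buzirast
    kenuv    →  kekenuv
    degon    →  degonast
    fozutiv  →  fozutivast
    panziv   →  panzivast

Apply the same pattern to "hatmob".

kenuv and fozutiv both end in -v yet inflect differently (kekenuv, fozutivast), so the final letter is not what conditions the rule; the last vowel is.
"hatmob" has last vowel 'o'. The one such stem in the data (degon → degonast) adds -ast, so the same rule applies.
So hatmob → hatmobast.

hatmobast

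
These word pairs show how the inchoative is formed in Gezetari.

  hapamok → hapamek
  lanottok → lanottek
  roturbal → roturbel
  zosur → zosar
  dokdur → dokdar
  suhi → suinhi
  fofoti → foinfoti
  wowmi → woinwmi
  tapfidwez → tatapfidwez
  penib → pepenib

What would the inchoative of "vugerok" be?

vugerek

"vugerok" ends in -k. The stems ending in -k (hapamok → hapamek, lanottok → lanottek) change the last vowel to 'e'.
So vugerok → vugerek.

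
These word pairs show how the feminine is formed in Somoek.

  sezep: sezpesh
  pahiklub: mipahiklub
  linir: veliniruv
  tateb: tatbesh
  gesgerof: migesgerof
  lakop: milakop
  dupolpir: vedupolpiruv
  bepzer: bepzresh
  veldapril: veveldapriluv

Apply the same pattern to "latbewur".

"latbewur" has last vowel 'u'. The one such stem in the data (pahiklub → mipahiklub) adds the prefix mi-, so the same rule applies.
So latbewur → milatbewur.

milatbewur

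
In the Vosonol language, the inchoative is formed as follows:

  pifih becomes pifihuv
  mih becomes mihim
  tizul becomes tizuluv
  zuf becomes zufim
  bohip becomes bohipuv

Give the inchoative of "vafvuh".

vafvuhuv

pifih and mih both end in -h yet inflect differently (pifihuv, mihim), so the final letter is not what conditions the rule; the number of vowels is.
"vafvuh" has 2 vowels. The stems with 2 vowels (pifih → pifihuv, bohip → bohipuv, tizul → tizuluv) add -uv.
So vafvuh → vafvuhuv.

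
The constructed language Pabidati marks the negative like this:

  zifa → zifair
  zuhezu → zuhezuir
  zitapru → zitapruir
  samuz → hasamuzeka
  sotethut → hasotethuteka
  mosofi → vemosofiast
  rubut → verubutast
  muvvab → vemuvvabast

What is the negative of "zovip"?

sotethut and rubut both end in -t yet inflect differently (hasotethuteka, verubutast), so the final letter is not what conditions the rule; the first letter is.
"zovip" begins with z-. The stems beginning with z- (zifa → zifair, zuhezu → zuhezuir, zitapru → zitapruir) add -ir.
The other patterns: stems beginning with s- add ha- … -eka around the stem; stems beginning with m- or r- add ve- … -ast around the stem.
So zovip → zovipir.

zovipir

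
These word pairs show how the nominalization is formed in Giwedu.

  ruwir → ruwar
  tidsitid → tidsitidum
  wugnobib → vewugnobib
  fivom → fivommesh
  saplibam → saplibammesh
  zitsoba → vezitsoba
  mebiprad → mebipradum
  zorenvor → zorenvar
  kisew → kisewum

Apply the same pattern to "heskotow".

"heskotow" ends in -w. The one such stem in the data (kisew → kisewum) adds -um, so the same rule applies.
The other patterns: stems ending in -r change the last vowel to 'a'; stems ending in -m double the final consonant and add -esh; stems ending in -a or -b add the prefix ve-.
So heskotow → heskotowum.

heskotowum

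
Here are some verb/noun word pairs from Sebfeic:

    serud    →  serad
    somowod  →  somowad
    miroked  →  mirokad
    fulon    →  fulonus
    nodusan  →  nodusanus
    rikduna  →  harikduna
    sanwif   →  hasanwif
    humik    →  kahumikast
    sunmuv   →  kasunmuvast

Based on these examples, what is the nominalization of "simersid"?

somowod and fulon both have last vowel 'o' yet inflect differently (somowad, fulonus), so the last vowel is not what conditions the rule; the final letter is.
"simersid" ends in -d. The stems ending in -d (serud → serad, somowod → somowad, miroked → mirokad) change the last vowel to 'a'.
The other patterns: stems ending in -n add -us; stems ending in -a or -f add the prefix ha-; stems ending in -k or -v add ka- … -ast around the stem.
So simersid → simersad.

simersad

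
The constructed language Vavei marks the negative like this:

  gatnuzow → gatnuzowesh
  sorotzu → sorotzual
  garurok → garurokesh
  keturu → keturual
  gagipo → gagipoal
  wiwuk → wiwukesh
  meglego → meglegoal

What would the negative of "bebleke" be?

garurok and meglego both have last vowel 'o' yet inflect differently (garurokesh, meglegoal), so the last vowel is not what conditions the rule; whether the stem ends in a vowel or a consonant is.
"bebleke" ends in a vowel. The stems ending in a vowel (meglego → meglegoal, keturu → keturual, gagipo → gagipoal) add -al.
The other pattern: stems ending in a consonant add -esh.
So bebleke → beblekeal.

beblekeal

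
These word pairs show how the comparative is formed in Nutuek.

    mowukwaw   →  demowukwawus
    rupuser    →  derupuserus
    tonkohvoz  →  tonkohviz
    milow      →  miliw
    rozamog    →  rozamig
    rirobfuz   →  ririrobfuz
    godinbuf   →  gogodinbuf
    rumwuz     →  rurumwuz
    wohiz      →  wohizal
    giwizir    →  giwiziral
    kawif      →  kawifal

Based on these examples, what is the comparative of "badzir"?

badziral

mowukwaw and milow both end in -w yet inflect differently (demowukwawus, miliw), so the final letter is not what conditions the rule; the last vowel is.
"badzir" has last vowel 'i'. The stems whose last vowel is 'i' (wohiz → wohizal, giwizir → giwiziral, kawif → kawifal) add -al.
So badzir → badziral.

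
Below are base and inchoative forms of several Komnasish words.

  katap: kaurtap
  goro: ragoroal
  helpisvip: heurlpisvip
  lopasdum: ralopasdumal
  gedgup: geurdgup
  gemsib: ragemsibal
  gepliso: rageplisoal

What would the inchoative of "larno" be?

"larno" ends in -o. The stems ending in -o (gepliso → rageplisoal, goro → ragoroal) add ra- … -al around the stem.
So larno → ralarnoal.

ralarnoal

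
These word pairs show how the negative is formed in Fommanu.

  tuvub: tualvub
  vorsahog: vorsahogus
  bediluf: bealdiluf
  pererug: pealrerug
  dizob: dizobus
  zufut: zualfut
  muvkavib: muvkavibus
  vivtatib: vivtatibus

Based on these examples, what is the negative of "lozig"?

pererug and vorsahog both end in -g yet inflect differently (pealrerug, vorsahogus), so the final letter is not what conditions the rule; the last vowel is.
"lozig" has last vowel 'i'. The stems whose last vowel is 'i' (vivtatib → vivtatibus, muvkavib → muvkavibus) add -us.
The other pattern: stems whose last vowel is 'u' insert -al- after the first vowel.
So lozig → lozigus.

lozigus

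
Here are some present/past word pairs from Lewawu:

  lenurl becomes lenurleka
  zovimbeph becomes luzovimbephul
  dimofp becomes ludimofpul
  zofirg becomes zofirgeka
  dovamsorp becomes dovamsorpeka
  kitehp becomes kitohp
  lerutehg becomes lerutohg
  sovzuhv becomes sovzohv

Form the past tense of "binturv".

binturveka

zofirg and lerutehg both end in -g yet inflect differently (zofirgeka, lerutohg), so the final letter is not what conditions the rule; the second-to-last letter is.
"binturv" has second-to-last letter 'r'. The stems whose second-to-last letter is 'r' (dovamsorp → dovamsorpeka, zofirg → zofirgeka, lenurl → lenurleka) add -eka.
The other patterns: stems whose second-to-last letter is 'h' change the last vowel to 'o'; stems whose second-to-last letter is 'f' or 'p' add lu- … -ul around the stem.
So binturv → binturveka.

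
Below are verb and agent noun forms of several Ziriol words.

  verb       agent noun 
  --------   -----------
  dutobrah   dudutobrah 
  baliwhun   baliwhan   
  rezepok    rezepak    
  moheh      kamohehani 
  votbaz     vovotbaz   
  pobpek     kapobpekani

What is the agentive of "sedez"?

moheh and dutobrah both end in -h yet inflect differently (kamohehani, dudutobrah), so the final letter is not what conditions the rule; the last vowel is.
"sedez" has last vowel 'e'. The stems whose last vowel is 'e' (pobpek → kapobpekani, moheh → kamohehani) add ka- … -ani around the stem.
The other patterns: stems whose last vowel is 'a' repeat the first consonant+vowel as a prefix; stems whose last vowel is 'o' or 'u' change the last vowel to 'a'.
So sedez → kasedezani.

kasedezani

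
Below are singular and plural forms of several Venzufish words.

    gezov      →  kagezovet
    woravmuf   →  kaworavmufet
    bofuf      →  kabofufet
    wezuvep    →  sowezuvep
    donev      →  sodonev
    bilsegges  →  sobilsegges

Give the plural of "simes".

"simes" has last vowel 'e'. The stems whose last vowel is 'e' (bilsegges → sobilsegges, wezuvep → sowezuvep, donev → sodonev) add the prefix so-.
The other pattern: stems whose last vowel is 'o' or 'u' add ka- … -et around the stem.
So simes → sosimes.

sosimes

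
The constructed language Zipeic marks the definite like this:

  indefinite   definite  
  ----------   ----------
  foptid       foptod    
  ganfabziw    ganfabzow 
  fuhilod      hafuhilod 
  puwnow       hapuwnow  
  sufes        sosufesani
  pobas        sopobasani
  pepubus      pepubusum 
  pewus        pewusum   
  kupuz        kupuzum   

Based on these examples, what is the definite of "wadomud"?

wadomudum

foptid and fuhilod both end in -d yet inflect differently (foptod, hafuhilod), so the final letter is not what conditions the rule; the last vowel is.
"wadomud" has last vowel 'u'. The stems whose last vowel is 'u' (pepubus → pepubusum, pewus → pewusum, kupuz → kupuzum) add -um.
The other patterns: stems whose last vowel is 'i' change the last vowel to 'o'; stems whose last vowel is 'o' add the prefix ha-; stems whose last vowel is 'a' or 'e' add so- … -ani around the stem.
So wadomud → wadomudum.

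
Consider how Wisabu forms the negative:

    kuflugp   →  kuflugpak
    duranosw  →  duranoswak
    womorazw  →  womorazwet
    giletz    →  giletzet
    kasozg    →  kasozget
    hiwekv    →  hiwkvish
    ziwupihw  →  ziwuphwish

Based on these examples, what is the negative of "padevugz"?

padevugzak

"padevugz" has second-to-last letter 'g'. The one such stem in the data (kuflugp → kuflugpak) adds -ak, so the same rule applies.
The other patterns: stems whose second-to-last letter is 't' or 'z' add -et; stems whose second-to-last letter is 'h' or 'k' delete the last vowel and add -ish.
So padevugz → padevugzak.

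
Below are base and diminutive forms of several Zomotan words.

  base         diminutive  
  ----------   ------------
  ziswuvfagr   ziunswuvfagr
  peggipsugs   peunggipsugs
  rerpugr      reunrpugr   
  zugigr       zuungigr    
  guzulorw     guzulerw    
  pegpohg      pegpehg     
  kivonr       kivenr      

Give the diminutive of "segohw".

segehw

ziswuvfagr and kivonr both end in -r yet inflect differently (ziunswuvfagr, kivenr), so the final letter is not what conditions the rule; the second-to-last letter is.
"segohw" has second-to-last letter 'h'. The one such stem in the data (pegpohg → pegpehg) changes the last vowel to 'e' (as do guzulorw, kivonr), so the same rule applies.
The other pattern: stems whose second-to-last letter is 'g' insert -un- after the first vowel.
So segohw → segehw.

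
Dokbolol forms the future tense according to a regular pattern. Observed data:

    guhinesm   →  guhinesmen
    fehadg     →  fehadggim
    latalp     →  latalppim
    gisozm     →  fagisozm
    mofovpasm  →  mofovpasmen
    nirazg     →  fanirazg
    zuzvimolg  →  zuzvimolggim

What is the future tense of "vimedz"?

gisozm and guhinesm both end in -m yet inflect differently (fagisozm, guhinesmen), so the final letter is not what conditions the rule; the second-to-last letter is.
"vimedz" has second-to-last letter 'd'. The one such stem in the data (fehadg → fehadggim) doubles the final consonant and adds -im (as do latalp, zuzvimolg), so the same rule applies.
The other patterns: stems whose second-to-last letter is 'z' add the prefix fa-; stems whose second-to-last letter is 's' add -en.
So vimedz → vimedzzim.

vimedzzim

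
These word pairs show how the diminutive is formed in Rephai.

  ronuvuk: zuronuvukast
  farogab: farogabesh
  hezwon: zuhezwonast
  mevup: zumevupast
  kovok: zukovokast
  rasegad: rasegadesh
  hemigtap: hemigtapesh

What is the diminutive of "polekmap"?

hemigtap and mevup both end in -p yet inflect differently (hemigtapesh, zumevupast), so the final letter is not what conditions the rule; the last vowel is.
"polekmap" has last vowel 'a'. The stems whose last vowel is 'a' (hemigtap → hemigtapesh, rasegad → rasegadesh, farogab → farogabesh) add -esh.
The other pattern: stems whose last vowel is 'o' or 'u' add zu- … -ast around the stem.
So polekmap → polekmapesh.

polekmapesh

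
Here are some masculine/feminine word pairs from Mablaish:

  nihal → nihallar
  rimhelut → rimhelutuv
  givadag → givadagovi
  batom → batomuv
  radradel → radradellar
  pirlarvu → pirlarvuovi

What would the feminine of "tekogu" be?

tekoguovi

rimhelut and pirlarvu both have last vowel 'u' yet inflect differently (rimhelutuv, pirlarvuovi), so the last vowel is not what conditions the rule; the final letter is.
"tekogu" ends in -u. The one such stem in the data (pirlarvu → pirlarvuovi) adds -ovi, so the same rule applies.
So tekogu → tekoguovi.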